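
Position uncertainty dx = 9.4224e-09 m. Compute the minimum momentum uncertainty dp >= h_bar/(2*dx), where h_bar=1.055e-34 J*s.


dp = h_bar / (2 * dx)
= 1.055e-34 / (2 * 9.4224e-09)
= 1.055e-34 / 1.8845e-08
= 5.5984e-27 kg*m/s

5.5984e-27


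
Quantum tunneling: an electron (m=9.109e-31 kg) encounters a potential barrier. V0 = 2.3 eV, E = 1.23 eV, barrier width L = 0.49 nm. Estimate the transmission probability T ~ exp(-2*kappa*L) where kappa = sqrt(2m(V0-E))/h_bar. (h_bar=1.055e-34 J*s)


V0 - E = 1.07 eV = 1.7141e-19 J
kappa = sqrt(2 * m * (V0-E)) / h_bar
= sqrt(2 * 9.109e-31 * 1.7141e-19) / 1.055e-34
= 5.2969e+09 /m
2*kappa*L = 2 * 5.2969e+09 * 0.49e-9
= 5.191
T = exp(-5.191) = 5.566698e-03

5.566698e-03


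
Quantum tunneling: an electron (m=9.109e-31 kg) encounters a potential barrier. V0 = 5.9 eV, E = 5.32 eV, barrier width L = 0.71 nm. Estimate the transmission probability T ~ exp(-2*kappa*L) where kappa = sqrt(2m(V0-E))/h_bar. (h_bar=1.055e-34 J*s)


V0 - E = 0.58 eV = 9.2916e-20 J
kappa = sqrt(2 * m * (V0-E)) / h_bar
= sqrt(2 * 9.109e-31 * 9.2916e-20) / 1.055e-34
= 3.8998e+09 /m
2*kappa*L = 2 * 3.8998e+09 * 0.71e-9
= 5.5377
T = exp(-5.5377) = 3.935465e-03

3.935465e-03


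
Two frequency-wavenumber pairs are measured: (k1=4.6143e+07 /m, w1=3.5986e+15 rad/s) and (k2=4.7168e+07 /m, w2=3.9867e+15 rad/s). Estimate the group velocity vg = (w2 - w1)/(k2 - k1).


vg = (w2 - w1) / (k2 - k1)
= (3.9867e+15 - 3.5986e+15) / (4.7168e+07 - 4.6143e+07)
= 3.8810e+14 / 1.0250e+06
= 3.7863e+08 m/s

3.7863e+08


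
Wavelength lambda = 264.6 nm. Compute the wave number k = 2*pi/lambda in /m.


k = 2 * pi / lambda
= 6.2832 / (264.6e-9)
= 6.2832 / 2.6460e-07
= 2.3746e+07 /m

2.3746e+07


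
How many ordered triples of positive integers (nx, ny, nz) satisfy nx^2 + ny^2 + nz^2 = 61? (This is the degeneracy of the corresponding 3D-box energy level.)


Enumerate all (nx, ny, nz) with nx^2 + ny^2 + nz^2 = 61:
(3,4,6)
(3,6,4)
(4,3,6)
(4,6,3)
(6,3,4)
(6,4,3)
Total degeneracy = 6

6


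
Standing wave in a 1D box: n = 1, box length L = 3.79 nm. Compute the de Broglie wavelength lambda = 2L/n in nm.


lambda = 2L / n
= 2 * 3.79 / 1
= 7.58 / 1
= 7.58 nm

7.58


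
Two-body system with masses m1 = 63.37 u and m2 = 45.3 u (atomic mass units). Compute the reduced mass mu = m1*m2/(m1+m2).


mu = m1 * m2 / (m1 + m2)
= 63.37 * 45.3 / (63.37 + 45.3)
= 2870.661 / 108.67
= 26.4163 u

26.4163


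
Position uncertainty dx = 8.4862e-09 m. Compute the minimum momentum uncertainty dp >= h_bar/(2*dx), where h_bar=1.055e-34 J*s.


dp = h_bar / (2 * dx)
= 1.055e-34 / (2 * 8.4862e-09)
= 1.055e-34 / 1.6972e-08
= 6.2160e-27 kg*m/s

6.2160e-27


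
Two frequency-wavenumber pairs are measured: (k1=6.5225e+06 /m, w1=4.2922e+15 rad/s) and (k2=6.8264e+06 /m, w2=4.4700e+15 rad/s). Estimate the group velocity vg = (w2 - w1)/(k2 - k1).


vg = (w2 - w1) / (k2 - k1)
= (4.4700e+15 - 4.2922e+15) / (6.8264e+06 - 6.5225e+06)
= 1.7780e+14 / 3.0390e+05
= 5.8506e+08 m/s

5.8506e+08


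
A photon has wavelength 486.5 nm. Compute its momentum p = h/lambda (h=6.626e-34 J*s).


p = h / lambda
= 6.626e-34 / (486.5e-9)
= 6.626e-34 / 4.8650e-07
= 1.3620e-27 kg*m/s

1.3620e-27


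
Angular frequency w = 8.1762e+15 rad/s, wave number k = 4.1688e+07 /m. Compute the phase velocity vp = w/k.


vp = w / k
= 8.1762e+15 / 4.1688e+07
= 1.9613e+08 m/s

1.9613e+08


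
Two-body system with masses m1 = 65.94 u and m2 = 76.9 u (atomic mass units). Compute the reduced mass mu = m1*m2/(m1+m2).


mu = m1 * m2 / (m1 + m2)
= 65.94 * 76.9 / (65.94 + 76.9)
= 5070.786 / 142.84
= 35.4998 u

35.4998


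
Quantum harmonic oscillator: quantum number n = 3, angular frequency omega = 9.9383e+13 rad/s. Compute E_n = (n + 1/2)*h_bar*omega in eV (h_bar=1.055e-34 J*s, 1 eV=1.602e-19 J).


E = (n + 1/2) * h_bar * omega
= (3 + 0.5) * 1.055e-34 * 9.9383e+13
= 3.5 * 1.0485e-20
= 3.6697e-20 J
= 0.2291 eV

0.2291


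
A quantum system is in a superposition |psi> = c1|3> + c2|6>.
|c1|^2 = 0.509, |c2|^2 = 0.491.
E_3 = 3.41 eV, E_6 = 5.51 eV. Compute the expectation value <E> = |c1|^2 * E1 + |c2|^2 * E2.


<E> = |c1|^2 * E1 + |c2|^2 * E2
= 0.509 * 3.41 + 0.491 * 5.51
= 1.7357 + 2.7054
= 4.4411 eV

4.4411


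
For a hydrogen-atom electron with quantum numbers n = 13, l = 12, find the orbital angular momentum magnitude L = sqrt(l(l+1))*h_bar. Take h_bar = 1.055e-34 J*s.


L = sqrt(l*(l+1)) * h_bar
= sqrt(12 * 13) * 1.055e-34
= sqrt(156) * 1.055e-34
= 12.49 * 1.055e-34
= 1.3177e-33 J*s

1.3177e-33


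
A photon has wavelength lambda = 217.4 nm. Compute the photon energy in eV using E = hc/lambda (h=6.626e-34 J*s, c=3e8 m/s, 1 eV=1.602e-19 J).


E = hc / lambda
= (6.626e-34)(3e8) / (217.4e-9)
= 1.9878e-25 / 2.1740e-07
= 9.1435e-19 J
Converting to eV: 9.1435e-19 / 1.602e-19
= 5.7076 eV

5.7076


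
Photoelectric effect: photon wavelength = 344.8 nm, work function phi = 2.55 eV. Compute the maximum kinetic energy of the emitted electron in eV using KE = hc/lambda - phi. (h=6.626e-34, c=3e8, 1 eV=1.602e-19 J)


E_photon = hc / lambda
= (6.626e-34)(3e8) / (344.8e-9)
= 5.7651e-19 J
= 3.5987 eV
KE = E_photon - phi
= 3.5987 - 2.55
= 1.0487 eV

1.0487


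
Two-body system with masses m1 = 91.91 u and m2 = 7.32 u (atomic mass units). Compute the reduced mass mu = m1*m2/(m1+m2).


mu = m1 * m2 / (m1 + m2)
= 91.91 * 7.32 / (91.91 + 7.32)
= 672.7812 / 99.23
= 6.78 u

6.78


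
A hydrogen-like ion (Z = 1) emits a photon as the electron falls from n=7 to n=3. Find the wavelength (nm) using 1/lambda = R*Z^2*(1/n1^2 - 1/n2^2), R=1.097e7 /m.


1/lambda = R * Z^2 * (1/n1^2 - 1/n2^2)
= 1.097e7 * 1^2 * (1/3^2 - 1/7^2)
= 1.097e7 * 1 * (0.111111 - 0.020408)
= 9.9501e+05 /m
lambda = 1 / 9.9501e+05
= 1005.0137 nm

1005.0137


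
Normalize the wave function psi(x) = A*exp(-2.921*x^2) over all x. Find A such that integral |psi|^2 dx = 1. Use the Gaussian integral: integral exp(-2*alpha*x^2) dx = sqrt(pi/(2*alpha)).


integral |psi|^2 dx = A^2 * sqrt(pi/(2*alpha)) = 1
A^2 = sqrt(2*alpha/pi)
= sqrt(2 * 2.921 / pi)
= 1.363659
A = sqrt(1.363659)
= 1.1678

1.1678


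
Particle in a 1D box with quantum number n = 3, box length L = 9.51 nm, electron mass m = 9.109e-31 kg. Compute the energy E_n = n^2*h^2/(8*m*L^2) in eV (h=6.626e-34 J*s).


E = n^2 * h^2 / (8 * m * L^2)
= 3^2 * (6.626e-34)^2 / (8 * 9.109e-31 * (9.51e-9)^2)
= 9 * 4.3904e-67 / (8 * 9.109e-31 * 9.0440e-17)
= 5.9955e-21 J
= 0.0374 eV

0.0374


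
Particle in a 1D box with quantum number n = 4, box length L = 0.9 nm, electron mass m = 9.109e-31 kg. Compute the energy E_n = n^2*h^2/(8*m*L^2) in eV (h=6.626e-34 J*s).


E = n^2 * h^2 / (8 * m * L^2)
= 4^2 * (6.626e-34)^2 / (8 * 9.109e-31 * (0.9e-9)^2)
= 16 * 4.3904e-67 / (8 * 9.109e-31 * 8.1000e-19)
= 1.1901e-18 J
= 7.4287 eV

7.4287


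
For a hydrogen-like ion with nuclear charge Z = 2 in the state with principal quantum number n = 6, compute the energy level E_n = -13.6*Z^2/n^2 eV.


E_n = -13.6 * Z^2 / n^2
= -13.6 * 2^2 / 6^2
= -13.6 * 4 / 36
= -1.5111 eV

-1.5111


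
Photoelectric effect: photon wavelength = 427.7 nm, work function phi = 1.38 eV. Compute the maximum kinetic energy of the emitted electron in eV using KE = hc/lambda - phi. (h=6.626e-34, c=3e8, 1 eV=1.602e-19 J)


E_photon = hc / lambda
= (6.626e-34)(3e8) / (427.7e-9)
= 4.6477e-19 J
= 2.9012 eV
KE = E_photon - phi
= 2.9012 - 1.38
= 1.5212 eV

1.5212


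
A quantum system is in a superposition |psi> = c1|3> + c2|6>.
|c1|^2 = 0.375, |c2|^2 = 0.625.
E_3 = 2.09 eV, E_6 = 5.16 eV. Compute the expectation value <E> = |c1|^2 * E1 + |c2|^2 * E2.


<E> = |c1|^2 * E1 + |c2|^2 * E2
= 0.375 * 2.09 + 0.625 * 5.16
= 0.7837 + 3.225
= 4.0088 eV

4.0088


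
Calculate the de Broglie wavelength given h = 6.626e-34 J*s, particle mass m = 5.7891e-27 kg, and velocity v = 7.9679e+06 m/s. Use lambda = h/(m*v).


lambda = h / (m * v)
= 6.626e-34 / (5.7891e-27 * 7.9679e+06)
= 6.626e-34 / 4.6127e-20
= 1.4365e-14 m

1.4365e-14


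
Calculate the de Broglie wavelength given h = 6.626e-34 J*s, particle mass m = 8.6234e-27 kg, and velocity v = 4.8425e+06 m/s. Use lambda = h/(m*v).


lambda = h / (m * v)
= 6.626e-34 / (8.6234e-27 * 4.8425e+06)
= 6.626e-34 / 4.1759e-20
= 1.5867e-14 m

1.5867e-14


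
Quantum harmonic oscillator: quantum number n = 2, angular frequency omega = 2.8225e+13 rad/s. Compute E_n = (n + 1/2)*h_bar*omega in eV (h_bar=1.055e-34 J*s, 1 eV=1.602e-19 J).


E = (n + 1/2) * h_bar * omega
= (2 + 0.5) * 1.055e-34 * 2.8225e+13
= 2.5 * 2.9777e-21
= 7.4443e-21 J
= 0.0465 eV

0.0465


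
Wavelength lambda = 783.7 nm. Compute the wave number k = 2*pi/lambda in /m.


k = 2 * pi / lambda
= 6.2832 / (783.7e-9)
= 6.2832 / 7.8370e-07
= 8.0173e+06 /m

8.0173e+06


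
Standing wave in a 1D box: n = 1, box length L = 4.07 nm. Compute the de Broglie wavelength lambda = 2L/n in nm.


lambda = 2L / n
= 2 * 4.07 / 1
= 8.14 / 1
= 8.14 nm

8.14


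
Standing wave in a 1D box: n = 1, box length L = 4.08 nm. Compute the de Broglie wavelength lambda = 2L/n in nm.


lambda = 2L / n
= 2 * 4.08 / 1
= 8.16 / 1
= 8.16 nm

8.16


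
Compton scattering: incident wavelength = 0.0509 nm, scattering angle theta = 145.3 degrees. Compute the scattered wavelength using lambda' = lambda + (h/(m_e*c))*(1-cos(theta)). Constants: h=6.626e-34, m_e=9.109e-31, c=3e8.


Compton wavelength: h/(m_e*c) = 2.4247e-12 m
d_lambda = 2.4247e-12 * (1 - cos(145.3 deg))
= 2.4247e-12 * 1.822144
= 4.4182e-12 m = 0.004418 nm
lambda' = 0.0509 + 0.004418
= 0.055318 nm

0.055318


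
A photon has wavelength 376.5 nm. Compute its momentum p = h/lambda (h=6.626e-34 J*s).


p = h / lambda
= 6.626e-34 / (376.5e-9)
= 6.626e-34 / 3.7650e-07
= 1.7599e-27 kg*m/s

1.7599e-27


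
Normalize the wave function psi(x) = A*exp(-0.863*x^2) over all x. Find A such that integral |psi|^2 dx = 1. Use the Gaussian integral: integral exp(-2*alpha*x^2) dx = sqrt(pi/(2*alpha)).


integral |psi|^2 dx = A^2 * sqrt(pi/(2*alpha)) = 1
A^2 = sqrt(2*alpha/pi)
= sqrt(2 * 0.863 / pi)
= 0.741217
A = sqrt(0.741217)
= 0.8609

0.8609


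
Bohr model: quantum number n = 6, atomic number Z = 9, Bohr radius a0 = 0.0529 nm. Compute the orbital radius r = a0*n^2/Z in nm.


r = a0 * n^2 / Z
= 0.0529 * 6^2 / 9
= 0.0529 * 36 / 9
= 0.2116 nm

0.2116


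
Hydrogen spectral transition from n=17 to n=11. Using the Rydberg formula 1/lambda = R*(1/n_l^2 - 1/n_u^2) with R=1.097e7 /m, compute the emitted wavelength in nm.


1/lambda = R * (1/n_l^2 - 1/n_u^2)
= 1.097e7 * (1/11^2 - 1/17^2)
= 1.097e7 * (0.008264 - 0.00346)
= 1.097e7 * 0.004804
= 5.2703e+04 /m
lambda = 1 / 5.2703e+04 = 18974.3673 nm

18974.3673


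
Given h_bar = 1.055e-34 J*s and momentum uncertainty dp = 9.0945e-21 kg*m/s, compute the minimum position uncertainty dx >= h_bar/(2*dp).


dx = h_bar / (2 * dp)
= 1.055e-34 / (2 * 9.0945e-21)
= 1.055e-34 / 1.8189e-20
= 5.8002e-15 m

5.8002e-15


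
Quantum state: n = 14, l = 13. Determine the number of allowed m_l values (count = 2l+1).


m_l ranges from -l to +l in integer steps
So m_l goes from -13 to +13
Count = 2l + 1 = 2*13 + 1
= 27

27


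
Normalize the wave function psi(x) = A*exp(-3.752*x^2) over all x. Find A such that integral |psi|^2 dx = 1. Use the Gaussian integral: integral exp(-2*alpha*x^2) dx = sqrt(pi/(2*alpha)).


integral |psi|^2 dx = A^2 * sqrt(pi/(2*alpha)) = 1
A^2 = sqrt(2*alpha/pi)
= sqrt(2 * 3.752 / pi)
= 1.545509
A = sqrt(1.545509)
= 1.2432

1.2432


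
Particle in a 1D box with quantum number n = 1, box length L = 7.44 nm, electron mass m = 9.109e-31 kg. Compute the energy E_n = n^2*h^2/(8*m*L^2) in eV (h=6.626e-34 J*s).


E = n^2 * h^2 / (8 * m * L^2)
= 1^2 * (6.626e-34)^2 / (8 * 9.109e-31 * (7.44e-9)^2)
= 1 * 4.3904e-67 / (8 * 9.109e-31 * 5.5354e-17)
= 1.0884e-21 J
= 0.0068 eV

0.0068


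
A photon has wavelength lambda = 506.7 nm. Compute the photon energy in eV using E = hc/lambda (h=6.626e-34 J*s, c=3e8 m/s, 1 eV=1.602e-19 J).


E = hc / lambda
= (6.626e-34)(3e8) / (506.7e-9)
= 1.9878e-25 / 5.0670e-07
= 3.9230e-19 J
Converting to eV: 3.9230e-19 / 1.602e-19
= 2.4488 eV

2.4488


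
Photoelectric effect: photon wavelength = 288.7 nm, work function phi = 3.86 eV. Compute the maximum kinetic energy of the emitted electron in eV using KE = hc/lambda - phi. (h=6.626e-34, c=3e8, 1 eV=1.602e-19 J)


E_photon = hc / lambda
= (6.626e-34)(3e8) / (288.7e-9)
= 6.8853e-19 J
= 4.298 eV
KE = E_photon - phi
= 4.298 - 3.86
= 0.438 eV

0.438


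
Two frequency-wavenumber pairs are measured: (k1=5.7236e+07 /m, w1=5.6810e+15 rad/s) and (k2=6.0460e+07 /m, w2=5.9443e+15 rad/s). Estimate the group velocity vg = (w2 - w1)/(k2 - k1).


vg = (w2 - w1) / (k2 - k1)
= (5.9443e+15 - 5.6810e+15) / (6.0460e+07 - 5.7236e+07)
= 2.6330e+14 / 3.2240e+06
= 8.1669e+07 m/s

8.1669e+07


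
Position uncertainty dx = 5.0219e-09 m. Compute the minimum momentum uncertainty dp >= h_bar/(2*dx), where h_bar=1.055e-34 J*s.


dp = h_bar / (2 * dx)
= 1.055e-34 / (2 * 5.0219e-09)
= 1.055e-34 / 1.0044e-08
= 1.0504e-26 kg*m/s

1.0504e-26


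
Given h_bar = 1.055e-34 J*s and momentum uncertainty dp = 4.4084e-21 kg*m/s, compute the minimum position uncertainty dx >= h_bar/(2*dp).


dx = h_bar / (2 * dp)
= 1.055e-34 / (2 * 4.4084e-21)
= 1.055e-34 / 8.8168e-21
= 1.1966e-14 m

1.1966e-14


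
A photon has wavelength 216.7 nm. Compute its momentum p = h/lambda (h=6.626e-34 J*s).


p = h / lambda
= 6.626e-34 / (216.7e-9)
= 6.626e-34 / 2.1670e-07
= 3.0577e-27 kg*m/s

3.0577e-27


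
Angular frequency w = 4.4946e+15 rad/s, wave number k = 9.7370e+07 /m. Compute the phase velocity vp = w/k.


vp = w / k
= 4.4946e+15 / 9.7370e+07
= 4.6160e+07 m/s

4.6160e+07


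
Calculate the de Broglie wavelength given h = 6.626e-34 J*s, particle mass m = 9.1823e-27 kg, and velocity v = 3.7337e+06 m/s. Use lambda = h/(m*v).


lambda = h / (m * v)
= 6.626e-34 / (9.1823e-27 * 3.7337e+06)
= 6.626e-34 / 3.4284e-20
= 1.9327e-14 m

1.9327e-14


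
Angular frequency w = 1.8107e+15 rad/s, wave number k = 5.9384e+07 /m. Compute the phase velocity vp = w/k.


vp = w / k
= 1.8107e+15 / 5.9384e+07
= 3.0491e+07 m/s

3.0491e+07


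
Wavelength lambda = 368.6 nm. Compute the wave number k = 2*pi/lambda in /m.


k = 2 * pi / lambda
= 6.2832 / (368.6e-9)
= 6.2832 / 3.6860e-07
= 1.7046e+07 /m

1.7046e+07


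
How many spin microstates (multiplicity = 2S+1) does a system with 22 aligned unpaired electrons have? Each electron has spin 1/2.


Total spin S = N * (1/2) = 22 * 0.5 = 11.0
Spin multiplicity = 2S + 1
= 2 * 11.0 + 1
= 23

23


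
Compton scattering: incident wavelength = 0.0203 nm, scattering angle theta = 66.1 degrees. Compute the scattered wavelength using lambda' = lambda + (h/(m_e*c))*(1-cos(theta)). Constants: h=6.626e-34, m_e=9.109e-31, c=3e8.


Compton wavelength: h/(m_e*c) = 2.4247e-12 m
d_lambda = 2.4247e-12 * (1 - cos(66.1 deg))
= 2.4247e-12 * 0.594858
= 1.4424e-12 m = 0.001442 nm
lambda' = 0.0203 + 0.001442
= 0.021742 nm

0.021742


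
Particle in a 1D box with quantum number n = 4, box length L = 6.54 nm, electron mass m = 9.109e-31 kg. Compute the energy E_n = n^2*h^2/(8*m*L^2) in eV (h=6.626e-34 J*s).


E = n^2 * h^2 / (8 * m * L^2)
= 4^2 * (6.626e-34)^2 / (8 * 9.109e-31 * (6.54e-9)^2)
= 16 * 4.3904e-67 / (8 * 9.109e-31 * 4.2772e-17)
= 2.2538e-20 J
= 0.1407 eV

0.1407


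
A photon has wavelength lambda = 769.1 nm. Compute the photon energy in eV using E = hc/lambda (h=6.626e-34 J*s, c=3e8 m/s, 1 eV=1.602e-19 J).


E = hc / lambda
= (6.626e-34)(3e8) / (769.1e-9)
= 1.9878e-25 / 7.6910e-07
= 2.5846e-19 J
Converting to eV: 2.5846e-19 / 1.602e-19
= 1.6133 eV

1.6133


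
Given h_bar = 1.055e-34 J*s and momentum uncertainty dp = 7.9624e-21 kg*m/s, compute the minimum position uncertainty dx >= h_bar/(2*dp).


dx = h_bar / (2 * dp)
= 1.055e-34 / (2 * 7.9624e-21)
= 1.055e-34 / 1.5925e-20
= 6.6249e-15 m

6.6249e-15


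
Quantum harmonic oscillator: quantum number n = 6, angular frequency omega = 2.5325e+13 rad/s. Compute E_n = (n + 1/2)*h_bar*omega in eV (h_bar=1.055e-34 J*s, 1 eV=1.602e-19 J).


E = (n + 1/2) * h_bar * omega
= (6 + 0.5) * 1.055e-34 * 2.5325e+13
= 6.5 * 2.6718e-21
= 1.7367e-20 J
= 0.1084 eV

0.1084


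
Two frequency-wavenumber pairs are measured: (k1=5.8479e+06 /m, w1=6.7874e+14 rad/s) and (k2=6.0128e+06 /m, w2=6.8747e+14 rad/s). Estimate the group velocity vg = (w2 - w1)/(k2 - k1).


vg = (w2 - w1) / (k2 - k1)
= (6.8747e+14 - 6.7874e+14) / (6.0128e+06 - 5.8479e+06)
= 8.7300e+12 / 1.6490e+05
= 5.2941e+07 m/s

5.2941e+07


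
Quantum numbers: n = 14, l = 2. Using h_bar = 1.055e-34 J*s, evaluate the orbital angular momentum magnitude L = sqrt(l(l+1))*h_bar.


L = sqrt(l*(l+1)) * h_bar
= sqrt(2 * 3) * 1.055e-34
= sqrt(6) * 1.055e-34
= 2.4495 * 1.055e-34
= 2.5842e-34 J*s

2.5842e-34


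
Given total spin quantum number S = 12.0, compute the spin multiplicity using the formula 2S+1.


Spin multiplicity = 2S + 1
= 2 * 12.0 + 1
= 24.0 + 1
= 25

25


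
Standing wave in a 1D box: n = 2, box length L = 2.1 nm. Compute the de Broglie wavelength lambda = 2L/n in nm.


lambda = 2L / n
= 2 * 2.1 / 2
= 4.2 / 2
= 2.1 nm

2.1


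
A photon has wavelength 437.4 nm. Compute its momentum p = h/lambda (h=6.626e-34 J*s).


p = h / lambda
= 6.626e-34 / (437.4e-9)
= 6.626e-34 / 4.3740e-07
= 1.5149e-27 kg*m/s

1.5149e-27


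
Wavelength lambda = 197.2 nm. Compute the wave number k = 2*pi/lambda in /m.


k = 2 * pi / lambda
= 6.2832 / (197.2e-9)
= 6.2832 / 1.9720e-07
= 3.1862e+07 /m

3.1862e+07


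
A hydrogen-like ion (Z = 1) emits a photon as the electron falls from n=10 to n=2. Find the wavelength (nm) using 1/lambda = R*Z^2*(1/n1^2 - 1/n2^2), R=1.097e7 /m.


1/lambda = R * Z^2 * (1/n1^2 - 1/n2^2)
= 1.097e7 * 1^2 * (1/2^2 - 1/10^2)
= 1.097e7 * 1 * (0.25 - 0.01)
= 2.6328e+06 /m
lambda = 1 / 2.6328e+06
= 379.8238 nm

379.8238


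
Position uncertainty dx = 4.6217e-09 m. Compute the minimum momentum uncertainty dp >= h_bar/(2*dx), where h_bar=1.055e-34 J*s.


dp = h_bar / (2 * dx)
= 1.055e-34 / (2 * 4.6217e-09)
= 1.055e-34 / 9.2434e-09
= 1.1414e-26 kg*m/s

1.1414e-26


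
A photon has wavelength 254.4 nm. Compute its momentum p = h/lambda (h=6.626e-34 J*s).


p = h / lambda
= 6.626e-34 / (254.4e-9)
= 6.626e-34 / 2.5440e-07
= 2.6046e-27 kg*m/s

2.6046e-27


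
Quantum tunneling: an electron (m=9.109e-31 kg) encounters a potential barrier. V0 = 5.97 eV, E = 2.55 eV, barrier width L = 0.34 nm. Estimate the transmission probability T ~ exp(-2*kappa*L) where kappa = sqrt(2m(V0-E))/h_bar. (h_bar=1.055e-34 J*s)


V0 - E = 3.42 eV = 5.4788e-19 J
kappa = sqrt(2 * m * (V0-E)) / h_bar
= sqrt(2 * 9.109e-31 * 5.4788e-19) / 1.055e-34
= 9.4698e+09 /m
2*kappa*L = 2 * 9.4698e+09 * 0.34e-9
= 6.4395
T = exp(-6.4395) = 1.597230e-03

1.597230e-03


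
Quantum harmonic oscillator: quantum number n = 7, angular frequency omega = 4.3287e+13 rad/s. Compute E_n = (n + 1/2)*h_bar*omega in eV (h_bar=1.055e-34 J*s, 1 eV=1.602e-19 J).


E = (n + 1/2) * h_bar * omega
= (7 + 0.5) * 1.055e-34 * 4.3287e+13
= 7.5 * 4.5668e-21
= 3.4251e-20 J
= 0.2138 eV

0.2138


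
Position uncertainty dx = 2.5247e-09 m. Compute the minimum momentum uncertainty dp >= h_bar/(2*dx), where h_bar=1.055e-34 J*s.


dp = h_bar / (2 * dx)
= 1.055e-34 / (2 * 2.5247e-09)
= 1.055e-34 / 5.0494e-09
= 2.0894e-26 kg*m/s

2.0894e-26


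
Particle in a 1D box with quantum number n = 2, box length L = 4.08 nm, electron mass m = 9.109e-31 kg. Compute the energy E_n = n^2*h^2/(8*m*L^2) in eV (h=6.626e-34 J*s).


E = n^2 * h^2 / (8 * m * L^2)
= 2^2 * (6.626e-34)^2 / (8 * 9.109e-31 * (4.08e-9)^2)
= 4 * 4.3904e-67 / (8 * 9.109e-31 * 1.6646e-17)
= 1.4477e-20 J
= 0.0904 eV

0.0904


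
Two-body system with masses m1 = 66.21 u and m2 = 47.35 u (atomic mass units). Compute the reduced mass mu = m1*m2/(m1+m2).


mu = m1 * m2 / (m1 + m2)
= 66.21 * 47.35 / (66.21 + 47.35)
= 3135.0435 / 113.56
= 27.6069 u

27.6069


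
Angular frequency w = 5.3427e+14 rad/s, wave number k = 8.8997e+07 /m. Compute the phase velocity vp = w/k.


vp = w / k
= 5.3427e+14 / 8.8997e+07
= 6.0032e+06 m/s

6.0032e+06


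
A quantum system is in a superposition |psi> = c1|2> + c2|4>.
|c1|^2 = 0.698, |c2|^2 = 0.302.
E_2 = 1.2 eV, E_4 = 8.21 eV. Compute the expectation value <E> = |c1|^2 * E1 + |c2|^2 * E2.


<E> = |c1|^2 * E1 + |c2|^2 * E2
= 0.698 * 1.2 + 0.302 * 8.21
= 0.8376 + 2.4794
= 3.317 eV

3.317


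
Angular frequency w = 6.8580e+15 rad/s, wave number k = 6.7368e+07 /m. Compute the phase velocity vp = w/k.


vp = w / k
= 6.8580e+15 / 6.7368e+07
= 1.0180e+08 m/s

1.0180e+08


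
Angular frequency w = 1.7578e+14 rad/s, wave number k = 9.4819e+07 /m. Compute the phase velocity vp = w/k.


vp = w / k
= 1.7578e+14 / 9.4819e+07
= 1.8538e+06 m/s

1.8538e+06


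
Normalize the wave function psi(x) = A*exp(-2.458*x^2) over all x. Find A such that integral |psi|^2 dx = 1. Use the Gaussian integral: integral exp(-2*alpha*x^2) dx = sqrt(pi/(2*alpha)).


integral |psi|^2 dx = A^2 * sqrt(pi/(2*alpha)) = 1
A^2 = sqrt(2*alpha/pi)
= sqrt(2 * 2.458 / pi)
= 1.250924
A = sqrt(1.250924)
= 1.1184

1.1184


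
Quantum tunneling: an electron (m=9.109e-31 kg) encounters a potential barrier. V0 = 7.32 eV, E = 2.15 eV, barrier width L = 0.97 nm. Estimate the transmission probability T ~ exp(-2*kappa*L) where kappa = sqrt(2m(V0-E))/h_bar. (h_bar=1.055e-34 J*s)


V0 - E = 5.17 eV = 8.2823e-19 J
kappa = sqrt(2 * m * (V0-E)) / h_bar
= sqrt(2 * 9.109e-31 * 8.2823e-19) / 1.055e-34
= 1.1643e+10 /m
2*kappa*L = 2 * 1.1643e+10 * 0.97e-9
= 22.5879
T = exp(-22.5879) = 1.549505e-10

1.549505e-10


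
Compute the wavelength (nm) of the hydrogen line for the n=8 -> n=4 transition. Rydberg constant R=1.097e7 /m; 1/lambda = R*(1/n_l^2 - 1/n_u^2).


1/lambda = R * (1/n_l^2 - 1/n_u^2)
= 1.097e7 * (1/4^2 - 1/8^2)
= 1.097e7 * (0.0625 - 0.015625)
= 1.097e7 * 0.046875
= 5.1422e+05 /m
lambda = 1 / 5.1422e+05 = 1944.6977 nm

1944.6977


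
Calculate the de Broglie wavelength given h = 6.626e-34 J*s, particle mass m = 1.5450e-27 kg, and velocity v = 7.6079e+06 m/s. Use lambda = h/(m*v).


lambda = h / (m * v)
= 6.626e-34 / (1.5450e-27 * 7.6079e+06)
= 6.626e-34 / 1.1754e-20
= 5.6371e-14 m

5.6371e-14


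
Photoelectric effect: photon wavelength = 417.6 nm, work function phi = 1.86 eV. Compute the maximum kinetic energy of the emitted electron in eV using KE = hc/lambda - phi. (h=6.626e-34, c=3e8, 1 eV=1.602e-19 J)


E_photon = hc / lambda
= (6.626e-34)(3e8) / (417.6e-9)
= 4.7601e-19 J
= 2.9713 eV
KE = E_photon - phi
= 2.9713 - 1.86
= 1.1113 eV

1.1113


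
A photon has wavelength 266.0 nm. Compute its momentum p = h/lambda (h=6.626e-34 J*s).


p = h / lambda
= 6.626e-34 / (266.0e-9)
= 6.626e-34 / 2.6600e-07
= 2.4910e-27 kg*m/s

2.4910e-27


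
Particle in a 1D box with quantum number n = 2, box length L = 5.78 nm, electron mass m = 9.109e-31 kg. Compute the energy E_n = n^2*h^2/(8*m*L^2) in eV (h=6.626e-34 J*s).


E = n^2 * h^2 / (8 * m * L^2)
= 2^2 * (6.626e-34)^2 / (8 * 9.109e-31 * (5.78e-9)^2)
= 4 * 4.3904e-67 / (8 * 9.109e-31 * 3.3408e-17)
= 7.2135e-21 J
= 0.045 eV

0.045


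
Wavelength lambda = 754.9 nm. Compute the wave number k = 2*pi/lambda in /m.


k = 2 * pi / lambda
= 6.2832 / (754.9e-9)
= 6.2832 / 7.5490e-07
= 8.3232e+06 /m

8.3232e+06


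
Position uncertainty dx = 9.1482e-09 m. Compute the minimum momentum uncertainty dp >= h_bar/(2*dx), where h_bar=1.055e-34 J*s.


dp = h_bar / (2 * dx)
= 1.055e-34 / (2 * 9.1482e-09)
= 1.055e-34 / 1.8296e-08
= 5.7662e-27 kg*m/s

5.7662e-27


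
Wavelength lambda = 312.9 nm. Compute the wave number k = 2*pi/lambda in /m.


k = 2 * pi / lambda
= 6.2832 / (312.9e-9)
= 6.2832 / 3.1290e-07
= 2.0080e+07 /m

2.0080e+07


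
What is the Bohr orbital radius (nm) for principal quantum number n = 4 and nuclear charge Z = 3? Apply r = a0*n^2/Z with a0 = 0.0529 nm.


r = a0 * n^2 / Z
= 0.0529 * 4^2 / 3
= 0.0529 * 16 / 3
= 0.2821 nm

0.2821


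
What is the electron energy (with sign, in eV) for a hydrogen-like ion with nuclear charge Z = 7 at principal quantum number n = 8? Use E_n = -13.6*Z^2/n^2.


E_n = -13.6 * Z^2 / n^2
= -13.6 * 7^2 / 8^2
= -13.6 * 49 / 64
= -10.4125 eV

-10.4125


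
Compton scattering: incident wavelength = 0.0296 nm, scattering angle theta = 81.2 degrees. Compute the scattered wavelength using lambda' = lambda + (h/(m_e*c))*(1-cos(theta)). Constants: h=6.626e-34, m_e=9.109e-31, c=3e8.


Compton wavelength: h/(m_e*c) = 2.4247e-12 m
d_lambda = 2.4247e-12 * (1 - cos(81.2 deg))
= 2.4247e-12 * 0.847014
= 2.0538e-12 m = 0.002054 nm
lambda' = 0.0296 + 0.002054
= 0.031654 nm

0.031654


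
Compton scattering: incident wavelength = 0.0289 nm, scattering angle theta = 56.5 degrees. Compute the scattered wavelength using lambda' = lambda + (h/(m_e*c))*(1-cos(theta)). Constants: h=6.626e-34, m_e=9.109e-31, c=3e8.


Compton wavelength: h/(m_e*c) = 2.4247e-12 m
d_lambda = 2.4247e-12 * (1 - cos(56.5 deg))
= 2.4247e-12 * 0.448063
= 1.0864e-12 m = 0.001086 nm
lambda' = 0.0289 + 0.001086
= 0.029986 nm

0.029986


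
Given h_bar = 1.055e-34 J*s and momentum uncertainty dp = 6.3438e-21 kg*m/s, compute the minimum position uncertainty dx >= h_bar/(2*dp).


dx = h_bar / (2 * dp)
= 1.055e-34 / (2 * 6.3438e-21)
= 1.055e-34 / 1.2688e-20
= 8.3152e-15 m

8.3152e-15


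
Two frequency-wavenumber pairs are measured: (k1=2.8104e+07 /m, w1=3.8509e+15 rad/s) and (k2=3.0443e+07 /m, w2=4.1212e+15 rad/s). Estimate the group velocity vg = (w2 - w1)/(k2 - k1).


vg = (w2 - w1) / (k2 - k1)
= (4.1212e+15 - 3.8509e+15) / (3.0443e+07 - 2.8104e+07)
= 2.7030e+14 / 2.3390e+06
= 1.1556e+08 m/s

1.1556e+08


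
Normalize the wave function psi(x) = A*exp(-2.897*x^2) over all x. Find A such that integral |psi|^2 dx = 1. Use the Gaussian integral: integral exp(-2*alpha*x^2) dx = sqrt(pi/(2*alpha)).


integral |psi|^2 dx = A^2 * sqrt(pi/(2*alpha)) = 1
A^2 = sqrt(2*alpha/pi)
= sqrt(2 * 2.897 / pi)
= 1.358045
A = sqrt(1.358045)
= 1.1654

1.1654


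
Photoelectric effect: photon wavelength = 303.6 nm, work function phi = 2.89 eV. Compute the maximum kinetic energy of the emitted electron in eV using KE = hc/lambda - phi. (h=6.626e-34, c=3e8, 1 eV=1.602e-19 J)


E_photon = hc / lambda
= (6.626e-34)(3e8) / (303.6e-9)
= 6.5474e-19 J
= 4.087 eV
KE = E_photon - phi
= 4.087 - 2.89
= 1.197 eV

1.197


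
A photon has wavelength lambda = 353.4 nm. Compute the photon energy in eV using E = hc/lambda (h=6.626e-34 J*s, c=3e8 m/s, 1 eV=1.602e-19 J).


E = hc / lambda
= (6.626e-34)(3e8) / (353.4e-9)
= 1.9878e-25 / 3.5340e-07
= 5.6248e-19 J
Converting to eV: 5.6248e-19 / 1.602e-19
= 3.5111 eV

3.5111


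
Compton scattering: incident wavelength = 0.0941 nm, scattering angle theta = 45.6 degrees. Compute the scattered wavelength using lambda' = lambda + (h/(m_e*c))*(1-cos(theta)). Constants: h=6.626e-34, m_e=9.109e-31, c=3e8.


Compton wavelength: h/(m_e*c) = 2.4247e-12 m
d_lambda = 2.4247e-12 * (1 - cos(45.6 deg))
= 2.4247e-12 * 0.300337
= 7.2823e-13 m = 0.000728 nm
lambda' = 0.0941 + 0.000728
= 0.094828 nm

0.094828


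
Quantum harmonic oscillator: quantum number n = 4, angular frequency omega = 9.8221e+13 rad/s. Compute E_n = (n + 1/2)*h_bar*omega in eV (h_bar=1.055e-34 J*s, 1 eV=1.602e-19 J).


E = (n + 1/2) * h_bar * omega
= (4 + 0.5) * 1.055e-34 * 9.8221e+13
= 4.5 * 1.0362e-20
= 4.6630e-20 J
= 0.2911 eV

0.2911


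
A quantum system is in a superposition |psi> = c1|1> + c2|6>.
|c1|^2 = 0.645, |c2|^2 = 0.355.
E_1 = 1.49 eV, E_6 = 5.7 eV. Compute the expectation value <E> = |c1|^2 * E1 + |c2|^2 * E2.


<E> = |c1|^2 * E1 + |c2|^2 * E2
= 0.645 * 1.49 + 0.355 * 5.7
= 0.9611 + 2.0235
= 2.9846 eV

2.9846


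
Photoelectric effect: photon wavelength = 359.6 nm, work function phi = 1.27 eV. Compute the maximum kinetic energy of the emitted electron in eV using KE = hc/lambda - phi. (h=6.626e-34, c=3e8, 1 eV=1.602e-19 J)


E_photon = hc / lambda
= (6.626e-34)(3e8) / (359.6e-9)
= 5.5278e-19 J
= 3.4506 eV
KE = E_photon - phi
= 3.4506 - 1.27
= 2.1806 eV

2.1806


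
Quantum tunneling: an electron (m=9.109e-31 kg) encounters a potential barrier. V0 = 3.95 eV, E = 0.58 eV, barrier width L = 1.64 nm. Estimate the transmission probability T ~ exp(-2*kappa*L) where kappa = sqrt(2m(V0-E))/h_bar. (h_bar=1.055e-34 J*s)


V0 - E = 3.37 eV = 5.3987e-19 J
kappa = sqrt(2 * m * (V0-E)) / h_bar
= sqrt(2 * 9.109e-31 * 5.3987e-19) / 1.055e-34
= 9.4004e+09 /m
2*kappa*L = 2 * 9.4004e+09 * 1.64e-9
= 30.8332
T = exp(-30.8332) = 4.067539e-14

4.067539e-14


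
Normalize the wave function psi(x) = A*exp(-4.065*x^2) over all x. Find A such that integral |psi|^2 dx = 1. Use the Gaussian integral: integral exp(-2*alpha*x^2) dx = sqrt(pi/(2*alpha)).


integral |psi|^2 dx = A^2 * sqrt(pi/(2*alpha)) = 1
A^2 = sqrt(2*alpha/pi)
= sqrt(2 * 4.065 / pi)
= 1.608682
A = sqrt(1.608682)
= 1.2683

1.2683


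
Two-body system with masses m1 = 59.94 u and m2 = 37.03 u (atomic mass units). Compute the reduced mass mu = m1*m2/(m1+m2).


mu = m1 * m2 / (m1 + m2)
= 59.94 * 37.03 / (59.94 + 37.03)
= 2219.5782 / 96.97
= 22.8893 u

22.8893


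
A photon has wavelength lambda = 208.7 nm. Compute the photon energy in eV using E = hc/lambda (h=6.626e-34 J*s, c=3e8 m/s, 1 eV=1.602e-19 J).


E = hc / lambda
= (6.626e-34)(3e8) / (208.7e-9)
= 1.9878e-25 / 2.0870e-07
= 9.5247e-19 J
Converting to eV: 9.5247e-19 / 1.602e-19
= 5.9455 eV

5.9455


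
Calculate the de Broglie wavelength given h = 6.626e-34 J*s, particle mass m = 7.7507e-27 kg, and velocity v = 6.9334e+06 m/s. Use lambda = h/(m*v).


lambda = h / (m * v)
= 6.626e-34 / (7.7507e-27 * 6.9334e+06)
= 6.626e-34 / 5.3739e-20
= 1.2330e-14 m

1.2330e-14


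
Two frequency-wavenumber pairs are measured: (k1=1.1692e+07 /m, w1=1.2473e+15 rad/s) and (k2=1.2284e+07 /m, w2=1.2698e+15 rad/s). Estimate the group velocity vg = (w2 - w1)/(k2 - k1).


vg = (w2 - w1) / (k2 - k1)
= (1.2698e+15 - 1.2473e+15) / (1.2284e+07 - 1.1692e+07)
= 2.2500e+13 / 5.9200e+05
= 3.8007e+07 m/s

3.8007e+07


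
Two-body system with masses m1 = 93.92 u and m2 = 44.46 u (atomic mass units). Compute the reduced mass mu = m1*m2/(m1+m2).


mu = m1 * m2 / (m1 + m2)
= 93.92 * 44.46 / (93.92 + 44.46)
= 4175.6832 / 138.38
= 30.1755 u

30.1755


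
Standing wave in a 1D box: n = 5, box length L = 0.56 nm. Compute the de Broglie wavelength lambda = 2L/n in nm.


lambda = 2L / n
= 2 * 0.56 / 5
= 1.12 / 5
= 0.224 nm

0.224


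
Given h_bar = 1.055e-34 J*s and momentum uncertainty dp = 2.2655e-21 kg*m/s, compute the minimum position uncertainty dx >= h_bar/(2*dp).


dx = h_bar / (2 * dp)
= 1.055e-34 / (2 * 2.2655e-21)
= 1.055e-34 / 4.5310e-21
= 2.3284e-14 m

2.3284e-14


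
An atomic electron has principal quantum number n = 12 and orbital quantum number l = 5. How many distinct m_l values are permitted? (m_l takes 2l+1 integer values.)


m_l ranges from -l to +l in integer steps
So m_l goes from -5 to +5
Count = 2l + 1 = 2*5 + 1
= 11

11


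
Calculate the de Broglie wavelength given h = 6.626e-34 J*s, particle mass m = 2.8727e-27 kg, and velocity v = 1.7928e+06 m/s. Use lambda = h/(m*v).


lambda = h / (m * v)
= 6.626e-34 / (2.8727e-27 * 1.7928e+06)
= 6.626e-34 / 5.1502e-21
= 1.2866e-13 m

1.2866e-13


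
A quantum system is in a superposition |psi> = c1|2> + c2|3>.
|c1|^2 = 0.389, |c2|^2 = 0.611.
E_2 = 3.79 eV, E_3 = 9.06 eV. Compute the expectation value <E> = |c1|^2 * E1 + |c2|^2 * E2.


<E> = |c1|^2 * E1 + |c2|^2 * E2
= 0.389 * 3.79 + 0.611 * 9.06
= 1.4743 + 5.5357
= 7.01 eV

7.01


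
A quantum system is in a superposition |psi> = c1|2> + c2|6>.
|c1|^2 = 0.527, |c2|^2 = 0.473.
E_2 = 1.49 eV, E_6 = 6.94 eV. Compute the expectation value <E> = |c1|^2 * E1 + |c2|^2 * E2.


<E> = |c1|^2 * E1 + |c2|^2 * E2
= 0.527 * 1.49 + 0.473 * 6.94
= 0.7852 + 3.2826
= 4.0678 eV

4.0678


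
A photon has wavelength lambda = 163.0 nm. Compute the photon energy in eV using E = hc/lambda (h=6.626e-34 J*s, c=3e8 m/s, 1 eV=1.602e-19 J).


E = hc / lambda
= (6.626e-34)(3e8) / (163.0e-9)
= 1.9878e-25 / 1.6300e-07
= 1.2195e-18 J
Converting to eV: 1.2195e-18 / 1.602e-19
= 7.6124 eV

7.6124


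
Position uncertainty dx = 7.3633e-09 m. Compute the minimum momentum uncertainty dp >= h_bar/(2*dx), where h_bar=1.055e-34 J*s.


dp = h_bar / (2 * dx)
= 1.055e-34 / (2 * 7.3633e-09)
= 1.055e-34 / 1.4727e-08
= 7.1639e-27 kg*m/s

7.1639e-27


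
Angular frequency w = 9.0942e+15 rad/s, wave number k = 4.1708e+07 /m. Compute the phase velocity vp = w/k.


vp = w / k
= 9.0942e+15 / 4.1708e+07
= 2.1804e+08 m/s

2.1804e+08


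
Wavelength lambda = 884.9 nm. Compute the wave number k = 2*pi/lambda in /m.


k = 2 * pi / lambda
= 6.2832 / (884.9e-9)
= 6.2832 / 8.8490e-07
= 7.1004e+06 /m

7.1004e+06


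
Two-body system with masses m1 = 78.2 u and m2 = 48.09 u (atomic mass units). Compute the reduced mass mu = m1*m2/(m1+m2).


mu = m1 * m2 / (m1 + m2)
= 78.2 * 48.09 / (78.2 + 48.09)
= 3760.638 / 126.29
= 29.7778 u

29.7778


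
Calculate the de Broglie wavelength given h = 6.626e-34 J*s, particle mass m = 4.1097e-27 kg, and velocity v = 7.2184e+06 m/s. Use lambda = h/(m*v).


lambda = h / (m * v)
= 6.626e-34 / (4.1097e-27 * 7.2184e+06)
= 6.626e-34 / 2.9665e-20
= 2.2336e-14 m

2.2336e-14


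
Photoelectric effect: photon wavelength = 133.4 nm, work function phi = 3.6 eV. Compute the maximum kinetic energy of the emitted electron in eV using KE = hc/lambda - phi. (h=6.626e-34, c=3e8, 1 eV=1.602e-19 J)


E_photon = hc / lambda
= (6.626e-34)(3e8) / (133.4e-9)
= 1.4901e-18 J
= 9.3015 eV
KE = E_photon - phi
= 9.3015 - 3.6
= 5.7015 eV

5.7015


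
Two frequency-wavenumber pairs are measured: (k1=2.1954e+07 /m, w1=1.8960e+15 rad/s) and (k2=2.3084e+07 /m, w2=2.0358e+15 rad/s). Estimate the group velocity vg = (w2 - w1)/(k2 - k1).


vg = (w2 - w1) / (k2 - k1)
= (2.0358e+15 - 1.8960e+15) / (2.3084e+07 - 2.1954e+07)
= 1.3980e+14 / 1.1300e+06
= 1.2372e+08 m/s

1.2372e+08


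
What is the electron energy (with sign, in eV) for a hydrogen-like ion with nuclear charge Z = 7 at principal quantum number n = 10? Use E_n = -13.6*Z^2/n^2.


E_n = -13.6 * Z^2 / n^2
= -13.6 * 7^2 / 10^2
= -13.6 * 49 / 100
= -6.664 eV

-6.664


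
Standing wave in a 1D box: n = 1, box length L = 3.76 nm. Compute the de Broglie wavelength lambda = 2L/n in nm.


lambda = 2L / n
= 2 * 3.76 / 1
= 7.52 / 1
= 7.52 nm

7.52


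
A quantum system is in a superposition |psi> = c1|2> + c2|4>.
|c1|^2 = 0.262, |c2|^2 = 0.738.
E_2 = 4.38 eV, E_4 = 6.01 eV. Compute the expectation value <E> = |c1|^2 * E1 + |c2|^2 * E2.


<E> = |c1|^2 * E1 + |c2|^2 * E2
= 0.262 * 4.38 + 0.738 * 6.01
= 1.1476 + 4.4354
= 5.5829 eV

5.5829


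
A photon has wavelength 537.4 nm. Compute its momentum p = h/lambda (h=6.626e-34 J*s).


p = h / lambda
= 6.626e-34 / (537.4e-9)
= 6.626e-34 / 5.3740e-07
= 1.2330e-27 kg*m/s

1.2330e-27


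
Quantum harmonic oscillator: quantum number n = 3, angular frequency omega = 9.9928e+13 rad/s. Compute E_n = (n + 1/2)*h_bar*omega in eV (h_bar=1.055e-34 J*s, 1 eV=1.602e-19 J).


E = (n + 1/2) * h_bar * omega
= (3 + 0.5) * 1.055e-34 * 9.9928e+13
= 3.5 * 1.0542e-20
= 3.6898e-20 J
= 0.2303 eV

0.2303


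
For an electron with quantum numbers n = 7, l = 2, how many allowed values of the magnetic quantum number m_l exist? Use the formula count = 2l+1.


m_l ranges from -l to +l in integer steps
So m_l goes from -2 to +2
Count = 2l + 1 = 2*2 + 1
= 5

5


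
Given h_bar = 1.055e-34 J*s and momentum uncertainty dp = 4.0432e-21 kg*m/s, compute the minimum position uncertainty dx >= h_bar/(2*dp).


dx = h_bar / (2 * dp)
= 1.055e-34 / (2 * 4.0432e-21)
= 1.055e-34 / 8.0864e-21
= 1.3047e-14 m

1.3047e-14


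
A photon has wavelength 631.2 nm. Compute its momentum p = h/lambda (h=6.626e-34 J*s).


p = h / lambda
= 6.626e-34 / (631.2e-9)
= 6.626e-34 / 6.3120e-07
= 1.0497e-27 kg*m/s

1.0497e-27


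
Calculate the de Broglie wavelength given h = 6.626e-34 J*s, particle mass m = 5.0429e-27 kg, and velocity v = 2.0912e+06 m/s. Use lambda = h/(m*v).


lambda = h / (m * v)
= 6.626e-34 / (5.0429e-27 * 2.0912e+06)
= 6.626e-34 / 1.0546e-20
= 6.2831e-14 m

6.2831e-14


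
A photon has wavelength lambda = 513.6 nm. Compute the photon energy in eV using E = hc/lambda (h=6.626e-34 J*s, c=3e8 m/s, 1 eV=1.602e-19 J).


E = hc / lambda
= (6.626e-34)(3e8) / (513.6e-9)
= 1.9878e-25 / 5.1360e-07
= 3.8703e-19 J
Converting to eV: 3.8703e-19 / 1.602e-19
= 2.4159 eV

2.4159


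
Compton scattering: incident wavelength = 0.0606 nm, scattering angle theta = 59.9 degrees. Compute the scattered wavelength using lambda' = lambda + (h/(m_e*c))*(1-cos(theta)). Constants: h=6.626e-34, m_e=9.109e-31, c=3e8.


Compton wavelength: h/(m_e*c) = 2.4247e-12 m
d_lambda = 2.4247e-12 * (1 - cos(59.9 deg))
= 2.4247e-12 * 0.498489
= 1.2087e-12 m = 0.001209 nm
lambda' = 0.0606 + 0.001209
= 0.061809 nm

0.061809


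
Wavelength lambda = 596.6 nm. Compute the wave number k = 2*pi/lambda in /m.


k = 2 * pi / lambda
= 6.2832 / (596.6e-9)
= 6.2832 / 5.9660e-07
= 1.0532e+07 /m

1.0532e+07


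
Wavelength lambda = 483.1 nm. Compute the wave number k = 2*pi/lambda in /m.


k = 2 * pi / lambda
= 6.2832 / (483.1e-9)
= 6.2832 / 4.8310e-07
= 1.3006e+07 /m

1.3006e+07


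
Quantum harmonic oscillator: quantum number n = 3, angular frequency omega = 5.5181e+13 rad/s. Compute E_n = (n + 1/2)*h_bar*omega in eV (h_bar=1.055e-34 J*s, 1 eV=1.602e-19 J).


E = (n + 1/2) * h_bar * omega
= (3 + 0.5) * 1.055e-34 * 5.5181e+13
= 3.5 * 5.8216e-21
= 2.0376e-20 J
= 0.1272 eV

0.1272


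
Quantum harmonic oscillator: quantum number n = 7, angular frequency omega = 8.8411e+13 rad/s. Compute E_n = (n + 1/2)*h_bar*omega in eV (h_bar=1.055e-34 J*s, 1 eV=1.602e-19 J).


E = (n + 1/2) * h_bar * omega
= (7 + 0.5) * 1.055e-34 * 8.8411e+13
= 7.5 * 9.3274e-21
= 6.9955e-20 J
= 0.4367 eV

0.4367


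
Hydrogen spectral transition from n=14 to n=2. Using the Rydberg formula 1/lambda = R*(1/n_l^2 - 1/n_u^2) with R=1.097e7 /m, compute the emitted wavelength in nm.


1/lambda = R * (1/n_l^2 - 1/n_u^2)
= 1.097e7 * (1/2^2 - 1/14^2)
= 1.097e7 * (0.25 - 0.005102)
= 1.097e7 * 0.244898
= 2.6865e+06 /m
lambda = 1 / 2.6865e+06 = 372.2273 nm

372.2273


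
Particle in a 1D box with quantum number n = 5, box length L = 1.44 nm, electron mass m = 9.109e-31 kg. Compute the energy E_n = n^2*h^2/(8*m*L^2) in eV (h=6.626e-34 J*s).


E = n^2 * h^2 / (8 * m * L^2)
= 5^2 * (6.626e-34)^2 / (8 * 9.109e-31 * (1.44e-9)^2)
= 25 * 4.3904e-67 / (8 * 9.109e-31 * 2.0736e-18)
= 7.2637e-19 J
= 4.5341 eV

4.5341


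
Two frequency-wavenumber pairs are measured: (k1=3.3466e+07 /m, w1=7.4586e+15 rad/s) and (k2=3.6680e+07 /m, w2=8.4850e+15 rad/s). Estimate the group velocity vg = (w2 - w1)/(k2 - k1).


vg = (w2 - w1) / (k2 - k1)
= (8.4850e+15 - 7.4586e+15) / (3.6680e+07 - 3.3466e+07)
= 1.0264e+15 / 3.2140e+06
= 3.1935e+08 m/s

3.1935e+08


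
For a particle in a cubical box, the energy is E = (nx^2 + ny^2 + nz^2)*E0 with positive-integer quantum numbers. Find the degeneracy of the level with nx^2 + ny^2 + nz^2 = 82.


Enumerate all (nx, ny, nz) with nx^2 + ny^2 + nz^2 = 82:
(3,3,8)
(3,8,3)
(8,3,3)
Total degeneracy = 3

3


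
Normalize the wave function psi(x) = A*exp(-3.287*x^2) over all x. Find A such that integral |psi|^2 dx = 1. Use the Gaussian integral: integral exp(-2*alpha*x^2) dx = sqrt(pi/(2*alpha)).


integral |psi|^2 dx = A^2 * sqrt(pi/(2*alpha)) = 1
A^2 = sqrt(2*alpha/pi)
= sqrt(2 * 3.287 / pi)
= 1.446572
A = sqrt(1.446572)
= 1.2027

1.2027


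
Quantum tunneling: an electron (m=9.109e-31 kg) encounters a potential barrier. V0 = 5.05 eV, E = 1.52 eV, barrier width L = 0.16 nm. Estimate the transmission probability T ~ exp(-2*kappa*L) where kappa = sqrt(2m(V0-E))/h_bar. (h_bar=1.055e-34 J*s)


V0 - E = 3.53 eV = 5.6551e-19 J
kappa = sqrt(2 * m * (V0-E)) / h_bar
= sqrt(2 * 9.109e-31 * 5.6551e-19) / 1.055e-34
= 9.6209e+09 /m
2*kappa*L = 2 * 9.6209e+09 * 0.16e-9
= 3.0787
T = exp(-3.0787) = 4.601933e-02

4.601933e-02
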